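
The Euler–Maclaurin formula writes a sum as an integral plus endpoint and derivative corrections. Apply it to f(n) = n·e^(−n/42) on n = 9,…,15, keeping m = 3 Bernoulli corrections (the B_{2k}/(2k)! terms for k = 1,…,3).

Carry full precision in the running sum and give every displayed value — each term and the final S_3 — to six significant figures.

Integral: ∫_9^15 x·e^(−x/42) dx = 53.8302.
Boundary: ½(f(9) + f(15)) = ½(7.26406 + 10.4951) = 8.87957.
Running total after boundary: 62.7097.
k=1: B_{2}/(2)! × [f^{(1)}(15) − f^{(1)}(9)] = 1/12 × (0.449789 − 0.634164) = -0.0153645.
Running total after k=1: 62.6944.
k=2: B_{4}/(4)! × [f^{(3)}(15) − f^{(3)}(9)] = −1/720 × (0.00104826 − 0.00127460) = 3.14362e-07.
Running total after k=2: 62.6944.
k=3: B_{6}/(6)! × [f^{(5)}(15) − f^{(5)}(9)] = 1/30240 × (1.04396e-06 − 1.24133e-06) = -6.52678e-12.

S_3 ≈ 62.6944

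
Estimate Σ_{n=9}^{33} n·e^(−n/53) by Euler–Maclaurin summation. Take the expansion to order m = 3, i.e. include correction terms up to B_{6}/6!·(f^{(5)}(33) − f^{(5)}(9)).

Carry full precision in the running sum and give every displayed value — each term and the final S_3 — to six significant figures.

∫_9^33 x·e^(−x/53) dx evaluates to 327.323.
Endpoint term: (f(9) + f(33))/2 = (7.59442 + 17.7053)/2 = 12.6499.
Integral + boundary = 339.973.
Order-1 term: 1/12 · (0.202462 − 0.700533) = -0.0415059.
Partial sum through k=1: 339.932.
Order-2 term: −1/720 · (0.000454081 − 0.000850189) = 5.50150e-07.
Partial sum through k=2: 339.932.
Order-3 term: 1/30240 · (2.97645e-07 − 5.16550e-07) = -7.23892e-12.

S_3 ≈ 339.932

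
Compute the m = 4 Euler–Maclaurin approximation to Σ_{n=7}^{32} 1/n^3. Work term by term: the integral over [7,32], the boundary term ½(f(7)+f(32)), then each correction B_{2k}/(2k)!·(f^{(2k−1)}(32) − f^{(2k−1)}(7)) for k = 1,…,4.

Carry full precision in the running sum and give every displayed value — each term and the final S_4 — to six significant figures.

The integral term ∫_7^32 1/x^3 dx = 0.00971580.
Boundary: ½(f(7) + f(32)) = ½(0.00291545 + 3.05176e-05) = 0.00147298.
Integral + boundary = 0.0111888.
Correction k=1: B_{2}/2! · (f^{(1)}(32) − f^{(1)}(7)) = 1/12 · (-2.86102e-06 − (-0.00124948)) = 0.000103885.
Partial sum through k=1: 0.0112927.
Correction k=2: B_{4}/4! · (f^{(3)}(32) − f^{(3)}(7)) = −1/720 · (-5.58794e-08 − (-0.000509992)) = -7.08244e-07.
Partial sum through k=2: 0.0112920.
Correction k=3: B_{6}/6! · (f^{(5)}(32) − f^{(5)}(7)) = 1/30240 · (-2.29193e-09 − (-0.000437136)) = 1.44555e-08.
Partial sum through k=3: 0.0112920.
Correction k=4: B_{8}/8! · (f^{(7)}(32) − f^{(7)}(7)) = −1/1209600 · (-1.61151e-10 − (-0.000642322)) = -5.31020e-10.

S_4 ≈ 0.0112920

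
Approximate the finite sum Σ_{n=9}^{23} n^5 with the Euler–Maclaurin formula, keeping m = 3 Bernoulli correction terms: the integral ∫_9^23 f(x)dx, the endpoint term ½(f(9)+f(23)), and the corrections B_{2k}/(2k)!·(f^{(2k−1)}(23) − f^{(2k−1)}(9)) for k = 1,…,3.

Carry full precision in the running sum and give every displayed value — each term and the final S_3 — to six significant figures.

Integral: ∫_9^23 x^5 dx = 2.45841e+07.
Boundary: ½(f(9) + f(23)) = ½(59049.0 + 6.43634e+06) = 3.24770e+06.
Running total after boundary: 2.78318e+07.
Correction k=1: B_{2}/2! · (f^{(1)}(23) − f^{(1)}(9)) = 1/12 · (1.39920e+06 − 32805.0) = 113867.
After k=1: 2.79456e+07.
Correction k=2: B_{4}/4! · (f^{(3)}(23) − f^{(3)}(9)) = −1/720 · (31740.0 − 4860.00) = -37.3333.
After k=2: 2.79456e+07.
Correction k=3: B_{6}/6! · (f^{(5)}(23) − f^{(5)}(9)) = 1/30240 · (120.000 − 120.000) = 0.00000.

S_3 ≈ 2.79456e+07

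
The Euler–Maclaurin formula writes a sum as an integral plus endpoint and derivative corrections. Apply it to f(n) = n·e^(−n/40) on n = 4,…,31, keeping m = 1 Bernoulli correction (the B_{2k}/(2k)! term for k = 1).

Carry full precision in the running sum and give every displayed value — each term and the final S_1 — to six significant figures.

S_1 ≈ 293.006

Integral: ∫_4^31 x·e^(−x/40) dx = 284.115.
Endpoint term: (f(4) + f(31))/2 = (3.61935 + 14.2818)/2 = 8.95058.
Running total after boundary: 293.066.
Order-1 term: 1/12 · (0.103658 − 0.814354) = -0.0592246.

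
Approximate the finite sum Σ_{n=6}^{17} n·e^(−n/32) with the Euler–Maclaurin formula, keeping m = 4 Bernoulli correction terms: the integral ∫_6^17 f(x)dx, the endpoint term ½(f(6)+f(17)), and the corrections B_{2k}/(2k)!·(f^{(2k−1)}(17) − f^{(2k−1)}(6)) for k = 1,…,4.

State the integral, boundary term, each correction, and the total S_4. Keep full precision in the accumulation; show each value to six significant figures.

S_4 ≈ 93.7706

Integral: ∫_6^17 x·e^(−x/32) dx = 86.3198.
Endpoint term: (f(6) + f(17))/2 = (4.97417 + 9.99378)/2 = 7.48398.
Running total after boundary: 93.8037.
Order-1 term: 1/12 · (0.275564 − 0.673586) = -0.0331685.
Running total after k=1: 93.7706.
Order-2 term: −1/720 · (0.00141729 − 0.00227700) = 1.19404e-06.
Running total after k=2: 93.7706.
Order-3 term: 1/30240 · (2.50534e-06 − 3.80488e-06) = -4.29740e-11.
Running total after k=3: 93.7706.
Order-4 term: −1/1209600 · (3.54162e-09 − 5.25989e-09) = 1.42053e-15.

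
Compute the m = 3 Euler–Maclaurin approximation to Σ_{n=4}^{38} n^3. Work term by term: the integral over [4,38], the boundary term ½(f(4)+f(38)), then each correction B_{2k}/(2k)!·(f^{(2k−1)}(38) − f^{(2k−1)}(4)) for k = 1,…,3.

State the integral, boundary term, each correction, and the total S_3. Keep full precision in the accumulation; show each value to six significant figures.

S_3 ≈ 549045

Integral: ∫_4^38 x^3 dx = 521220.
½[f(4) + f(38)] = ½[64.0000 + 54872.0] = 27468.0.
Integral + boundary = 548688.
Order-1 term: 1/12 · (4332.00 − 48.0000) = 357.000.
Partial sum through k=1: 549045.
Order-2 term: −1/720 · (6.00000 − 6.00000) = 0.00000.
Partial sum through k=2: 549045.
Order-3 term: 1/30240 · (0.00000 − 0.00000) = 0.00000.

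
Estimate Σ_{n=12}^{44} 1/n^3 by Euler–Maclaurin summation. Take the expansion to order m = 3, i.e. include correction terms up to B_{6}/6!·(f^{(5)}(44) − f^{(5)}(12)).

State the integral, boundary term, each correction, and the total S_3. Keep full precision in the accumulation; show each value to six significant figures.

∫_12^44 1/x^3 dx evaluates to 0.00321396.
½[f(12) + f(44)] = ½[0.000578704 + 1.17393e-05] = 0.000295221.
Running total after boundary: 0.00350918.
k=1: B_{2}/(2)! × [f^{(1)}(44) − f^{(1)}(12)] = 1/12 × (-8.00406e-07 − (-0.000144676)) = 1.19896e-05.
Partial sum through k=1: 0.00352117.
k=2: B_{4}/(4)! × [f^{(3)}(44) − f^{(3)}(12)] = −1/720 × (-8.26866e-09 − (-2.00939e-05)) = -2.78967e-08.
Partial sum through k=2: 0.00352114.
k=3: B_{6}/(6)! × [f^{(5)}(44) − f^{(5)}(12)] = 1/30240 × (-1.79382e-10 − (-5.86071e-06)) = 1.93801e-10.

S_3 ≈ 0.00352114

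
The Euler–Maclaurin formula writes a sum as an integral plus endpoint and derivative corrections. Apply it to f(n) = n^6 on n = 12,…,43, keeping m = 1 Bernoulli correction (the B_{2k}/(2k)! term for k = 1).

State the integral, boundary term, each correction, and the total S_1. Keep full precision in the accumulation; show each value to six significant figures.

S_1 ≈ 4.20617e+10

∫_12^43 x^6 dx evaluates to 3.88261e+10.
Endpoint term: (f(12) + f(43))/2 = (2.98598e+06 + 6.32136e+09)/2 = 3.16217e+09.
So far: 4.19883e+10.
Order-1 term: 1/12 · (8.82051e+08 − 1.49299e+06) = 7.33798e+07.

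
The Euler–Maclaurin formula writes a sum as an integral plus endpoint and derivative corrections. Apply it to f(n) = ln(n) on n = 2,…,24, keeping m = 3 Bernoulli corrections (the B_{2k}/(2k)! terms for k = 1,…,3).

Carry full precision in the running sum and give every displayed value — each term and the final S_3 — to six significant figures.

∫_2^24 ln(x) dx evaluates to 52.8870.
Endpoint term: (f(2) + f(24))/2 = (0.693147 + 3.17805)/2 = 1.93560.
Running total after boundary: 54.8226.
Order-1 term: 1/12 · (0.0416667 − 0.500000) = -0.0381944.
Running total after k=1: 54.7844.
Order-2 term: −1/720 · (0.000144676 − 0.250000) = 0.000347021.
Running total after k=2: 54.7848.
Order-3 term: 1/30240 · (3.01408e-06 − 0.750000) = -2.48015e-05.

S_3 ≈ 54.7847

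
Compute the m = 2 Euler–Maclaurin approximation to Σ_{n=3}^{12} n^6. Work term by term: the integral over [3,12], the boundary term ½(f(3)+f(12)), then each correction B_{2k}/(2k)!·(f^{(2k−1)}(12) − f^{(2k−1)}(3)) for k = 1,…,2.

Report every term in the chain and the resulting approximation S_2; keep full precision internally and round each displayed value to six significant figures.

S_2 ≈ 6.73588e+06

The integral term ∫_3^12 x^6 dx = 5.11852e+06.
½[f(3) + f(12)] = ½[729.000 + 2.98598e+06] = 1.49336e+06.
Running total after boundary: 6.61187e+06.
Order-1 term: 1/12 · (1.49299e+06 − 1458.00) = 124294.
After k=1: 6.73617e+06.
Order-2 term: −1/720 · (207360 − 3240.00) = -283.500.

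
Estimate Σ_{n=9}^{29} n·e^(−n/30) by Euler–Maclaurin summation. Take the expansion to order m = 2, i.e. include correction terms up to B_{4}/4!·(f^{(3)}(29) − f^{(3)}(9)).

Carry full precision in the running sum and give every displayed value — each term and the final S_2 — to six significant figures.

S_2 ≈ 202.347

Integral: ∫_9^29 x·e^(−x/30) dx = 193.540.
½[f(9) + f(29)] = ½[6.66736 + 11.0301] = 8.84874.
So far: 202.389.
k=1: B_{2}/(2)! × [f^{(1)}(29) − f^{(1)}(9)] = 1/12 × (0.0126783 − 0.518573) = -0.0421579.
Running total after k=1: 202.347.
k=2: B_{4}/(4)! × [f^{(3)}(29) − f^{(3)}(9)] = −1/720 × (0.000859306 − 0.00222245) = 1.89326e-06.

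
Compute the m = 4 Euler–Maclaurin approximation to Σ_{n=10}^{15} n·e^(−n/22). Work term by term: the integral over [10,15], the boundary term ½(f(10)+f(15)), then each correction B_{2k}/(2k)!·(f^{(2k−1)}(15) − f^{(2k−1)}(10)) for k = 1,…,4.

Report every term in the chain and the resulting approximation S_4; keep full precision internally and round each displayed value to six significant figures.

S_4 ≈ 42.1683

∫_10^15 x·e^(−x/22) dx evaluates to 35.2173.
½[f(10) + f(15)] = ½[6.34736 + 7.58545] = 6.96641.
Integral + boundary = 42.1837.
k=1: B_{2}/(2)! × [f^{(1)}(15) − f^{(1)}(10)] = 1/12 × (0.160903 − 0.346220) = -0.0154430.
Running total after k=1: 42.1683.
k=2: B_{4}/(4)! × [f^{(3)}(15) − f^{(3)}(10)] = −1/720 × (0.00242210 − 0.00333821) = 1.27237e-06.
Running total after k=2: 42.1683.
k=3: B_{6}/(6)! × [f^{(5)}(15) − f^{(5)}(10)] = 1/30240 × (9.32181e-06 − 1.23163e-05) = -9.90239e-11.
Running total after k=3: 42.1683.
k=4: B_{8}/(8)! × [f^{(7)}(15) − f^{(7)}(10)] = −1/1209600 × (2.81803e-08 − 3.66435e-08) = 6.99668e-15.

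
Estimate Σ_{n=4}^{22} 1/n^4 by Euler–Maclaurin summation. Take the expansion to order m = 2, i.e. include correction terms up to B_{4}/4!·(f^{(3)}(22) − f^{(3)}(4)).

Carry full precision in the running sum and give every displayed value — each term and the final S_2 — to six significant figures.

∫_4^22 1/x^4 dx evaluates to 0.00517703.
Endpoint term: (f(4) + f(22))/2 = (0.00390625 + 4.26883e-06)/2 = 0.00195526.
Running total after boundary: 0.00713229.
Correction k=1: B_{2}/2! · (f^{(1)}(22) − f^{(1)}(4)) = 1/12 · (-7.76152e-07 − (-0.00390625)) = 0.000325456.
After k=1: 0.00745774.
Correction k=2: B_{4}/4! · (f^{(3)}(22) − f^{(3)}(4)) = −1/720 · (-4.81086e-08 − (-0.00732422)) = -1.01725e-05.

S_2 ≈ 0.00744757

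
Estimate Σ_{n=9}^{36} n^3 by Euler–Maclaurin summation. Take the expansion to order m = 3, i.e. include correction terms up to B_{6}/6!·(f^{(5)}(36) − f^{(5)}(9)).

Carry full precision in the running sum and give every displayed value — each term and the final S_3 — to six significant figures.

S_3 ≈ 442260

The integral term ∫_9^36 x^3 dx = 418264.
Boundary: ½(f(9) + f(36)) = ½(729.000 + 46656.0) = 23692.5.
Integral + boundary = 441956.
k=1: B_{2}/(2)! × [f^{(1)}(36) − f^{(1)}(9)] = 1/12 × (3888.00 − 243.000) = 303.750.
Running total after k=1: 442260.
k=2: B_{4}/(4)! × [f^{(3)}(36) − f^{(3)}(9)] = −1/720 × (6.00000 − 6.00000) = 0.00000.
Running total after k=2: 442260.
k=3: B_{6}/(6)! × [f^{(5)}(36) − f^{(5)}(9)] = 1/30240 × (0.00000 − 0.00000) = 0.00000.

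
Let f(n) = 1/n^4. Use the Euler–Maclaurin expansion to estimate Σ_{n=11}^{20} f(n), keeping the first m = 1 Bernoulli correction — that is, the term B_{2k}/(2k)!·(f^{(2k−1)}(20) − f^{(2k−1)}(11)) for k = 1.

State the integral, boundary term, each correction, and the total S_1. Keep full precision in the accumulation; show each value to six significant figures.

∫_11^20 1/x^4 dx evaluates to 0.000208772.
½[f(11) + f(20)] = ½[6.83013e-05 + 6.25000e-06] = 3.72757e-05.
Integral + boundary = 0.000246047.
Order-1 term: 1/12 · (-1.25000e-06 − (-2.48369e-05)) = 1.96557e-06.

S_1 ≈ 0.000248013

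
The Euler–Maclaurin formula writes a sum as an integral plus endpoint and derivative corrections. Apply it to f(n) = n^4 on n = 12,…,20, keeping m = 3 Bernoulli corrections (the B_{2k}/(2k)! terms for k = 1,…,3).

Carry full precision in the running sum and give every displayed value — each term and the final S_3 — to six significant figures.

S_3 ≈ 682692

∫_12^20 x^4 dx evaluates to 590234.
Boundary: ½(f(12) + f(20)) = ½(20736.0 + 160000) = 90368.0.
Running total after boundary: 680602.
k=1: B_{2}/(2)! × [f^{(1)}(20) − f^{(1)}(12)] = 1/12 × (32000.0 − 6912.00) = 2090.67.
Partial sum through k=1: 682692.
k=2: B_{4}/(4)! × [f^{(3)}(20) − f^{(3)}(12)] = −1/720 × (480.000 − 288.000) = -0.266667.
Partial sum through k=2: 682692.
k=3: B_{6}/(6)! × [f^{(5)}(20) − f^{(5)}(12)] = 1/30240 × (0.00000 − 0.00000) = 0.00000.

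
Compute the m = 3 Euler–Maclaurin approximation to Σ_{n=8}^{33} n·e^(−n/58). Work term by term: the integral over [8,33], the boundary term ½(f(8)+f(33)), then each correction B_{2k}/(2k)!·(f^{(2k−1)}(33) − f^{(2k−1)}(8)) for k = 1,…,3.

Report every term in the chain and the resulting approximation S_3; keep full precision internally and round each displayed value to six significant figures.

Integral: ∫_8^33 x·e^(−x/58) dx = 346.863.
Endpoint term: (f(8) + f(33))/2 = (6.96927 + 18.6817)/2 = 12.8255.
Running total after boundary: 359.689.
k=1: B_{2}/(2)! × [f^{(1)}(33) − f^{(1)}(8)] = 1/12 × (0.244013 − 0.750999) = -0.0422488.
Partial sum through k=1: 359.646.
k=2: B_{4}/(4)! × [f^{(3)}(33) − f^{(3)}(8)] = −1/720 × (0.000409107 − 0.000741176) = 4.61208e-07.
Partial sum through k=2: 359.646.
k=3: B_{6}/(6)! × [f^{(5)}(33) − f^{(5)}(8)] = 1/30240 × (2.21664e-07 − 3.74288e-07) = -5.04712e-12.

S_3 ≈ 359.646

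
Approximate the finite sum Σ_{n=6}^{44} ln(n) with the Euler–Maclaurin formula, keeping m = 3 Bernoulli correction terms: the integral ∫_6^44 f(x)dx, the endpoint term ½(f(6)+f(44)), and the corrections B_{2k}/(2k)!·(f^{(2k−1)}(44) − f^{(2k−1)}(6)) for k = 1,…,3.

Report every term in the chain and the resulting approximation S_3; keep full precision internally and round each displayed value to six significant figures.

S_3 ≈ 120.530

Integral: ∫_6^44 ln(x) dx = 117.754.
½[f(6) + f(44)] = ½[1.79176 + 3.78419] = 2.78797.
Integral + boundary = 120.542.
Order-1 term: 1/12 · (0.0227273 − 0.166667) = -0.0119949.
Partial sum through k=1: 120.530.
Order-2 term: −1/720 · (2.34786e-05 − 0.00925926) = 1.28275e-05.
Partial sum through k=2: 120.530.
Order-3 term: 1/30240 · (1.45528e-07 − 0.00308642) = -1.02059e-07.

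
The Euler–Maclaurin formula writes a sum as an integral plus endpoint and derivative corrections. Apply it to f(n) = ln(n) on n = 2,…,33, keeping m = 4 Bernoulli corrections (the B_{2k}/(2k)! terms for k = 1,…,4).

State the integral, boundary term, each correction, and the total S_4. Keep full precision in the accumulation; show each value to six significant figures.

S_4 ≈ 85.0545

The integral term ∫_2^33 ln(x) dx = 82.9985.
Endpoint term: (f(2) + f(33))/2 = (0.693147 + 3.49651)/2 = 2.09483.
Integral + boundary = 85.0933.
k=1: B_{2}/(2)! × [f^{(1)}(33) − f^{(1)}(2)] = 1/12 × (0.0303030 − 0.500000) = -0.0391414.
Running total after k=1: 85.0541.
k=2: B_{4}/(4)! × [f^{(3)}(33) − f^{(3)}(2)] = −1/720 × (5.56529e-05 − 0.250000) = 0.000347145.
Running total after k=2: 85.0545.
k=3: B_{6}/(6)! × [f^{(5)}(33) − f^{(5)}(2)] = 1/30240 × (6.13256e-07 − 0.750000) = -2.48016e-05.
Running total after k=3: 85.0545.
k=4: B_{8}/(8)! × [f^{(7)}(33) − f^{(7)}(2)] = −1/1209600 × (1.68941e-08 − 5.62500) = 4.65030e-06.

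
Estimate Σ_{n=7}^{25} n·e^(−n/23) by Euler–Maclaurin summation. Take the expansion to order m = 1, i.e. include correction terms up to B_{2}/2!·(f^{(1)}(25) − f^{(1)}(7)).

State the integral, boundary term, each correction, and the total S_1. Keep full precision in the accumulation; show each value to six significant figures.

Integral: ∫_7^25 x·e^(−x/23) dx = 136.633.
½[f(7) + f(25)] = ½[5.16323 + 8.43103] = 6.79713.
Running total after boundary: 143.430.
Correction k=1: B_{2}/2! · (f^{(1)}(25) − f^{(1)}(7)) = 1/12 · (-0.0293253 − 0.513116) = -0.0452034.

S_1 ≈ 143.384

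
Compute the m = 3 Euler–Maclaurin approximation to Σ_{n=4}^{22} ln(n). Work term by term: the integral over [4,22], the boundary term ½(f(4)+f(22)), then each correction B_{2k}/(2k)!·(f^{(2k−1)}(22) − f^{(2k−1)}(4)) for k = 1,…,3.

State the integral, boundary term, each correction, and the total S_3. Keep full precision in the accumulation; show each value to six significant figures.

S_3 ≈ 46.6794

The integral term ∫_4^22 ln(x) dx = 44.4578.
Endpoint term: (f(4) + f(22))/2 = (1.38629 + 3.09104)/2 = 2.23867.
Integral + boundary = 46.6964.
k=1: B_{2}/(2)! × [f^{(1)}(22) − f^{(1)}(4)] = 1/12 × (0.0454545 − 0.250000) = -0.0170455.
After k=1: 46.6794.
k=2: B_{4}/(4)! × [f^{(3)}(22) − f^{(3)}(4)] = −1/720 × (0.000187829 − 0.0312500) = 4.31419e-05.
After k=2: 46.6794.
k=3: B_{6}/(6)! × [f^{(5)}(22) − f^{(5)}(4)] = 1/30240 × (4.65691e-06 − 0.0234375) = -7.74896e-07.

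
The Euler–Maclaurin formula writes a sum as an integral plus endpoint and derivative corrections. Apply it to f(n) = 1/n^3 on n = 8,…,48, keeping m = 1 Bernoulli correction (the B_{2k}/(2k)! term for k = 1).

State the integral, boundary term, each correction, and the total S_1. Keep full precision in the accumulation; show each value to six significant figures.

The integral term ∫_8^48 1/x^3 dx = 0.00759549.
Boundary: ½(f(8) + f(48)) = ½(0.00195312 + 9.04225e-06) = 0.000981084.
Integral + boundary = 0.00857657.
Order-1 term: 1/12 · (-5.65140e-07 − (-0.000732422)) = 6.09881e-05.

S_1 ≈ 0.00863756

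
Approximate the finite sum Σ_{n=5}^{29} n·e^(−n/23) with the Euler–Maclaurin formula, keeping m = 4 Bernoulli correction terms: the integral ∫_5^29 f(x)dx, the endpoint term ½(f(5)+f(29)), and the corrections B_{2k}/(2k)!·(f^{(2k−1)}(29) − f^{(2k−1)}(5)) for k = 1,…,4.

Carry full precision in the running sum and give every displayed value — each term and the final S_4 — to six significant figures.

S_4 ≈ 185.279

∫_5^29 x·e^(−x/23) dx evaluates to 179.217.
Boundary: ½(f(5) + f(29)) = ½(4.02308 + 8.21882) = 6.12095.
Running total after boundary: 185.338.
Order-1 term: 1/12 · (-0.0739324 − 0.629699) = -0.0586359.
After k=1: 185.279.
Order-2 term: −1/720 · (0.000931725 − 0.00423238) = 4.58424e-06.
After k=2: 185.279.
Order-3 term: 1/30240 · (3.78678e-06 − 1.37512e-05) = -3.29512e-10.
After k=3: 185.279.
Order-4 term: −1/1209600 · (1.09873e-08 − 3.68653e-08) = 2.13939e-14.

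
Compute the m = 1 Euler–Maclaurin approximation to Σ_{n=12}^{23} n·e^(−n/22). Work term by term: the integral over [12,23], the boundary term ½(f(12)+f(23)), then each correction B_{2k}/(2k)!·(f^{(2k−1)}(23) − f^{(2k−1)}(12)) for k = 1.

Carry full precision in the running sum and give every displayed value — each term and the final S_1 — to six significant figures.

S_1 ≈ 93.0047

Integral: ∫_12^23 x·e^(−x/22) dx = 85.5079.
Endpoint term: (f(12) + f(23))/2 = (6.95494 + 8.08524)/2 = 7.52009.
Integral + boundary = 93.0280.
Correction k=1: B_{2}/2! · (f^{(1)}(23) − f^{(1)}(12)) = 1/12 · (-0.0159787 − 0.263445) = -0.0232853.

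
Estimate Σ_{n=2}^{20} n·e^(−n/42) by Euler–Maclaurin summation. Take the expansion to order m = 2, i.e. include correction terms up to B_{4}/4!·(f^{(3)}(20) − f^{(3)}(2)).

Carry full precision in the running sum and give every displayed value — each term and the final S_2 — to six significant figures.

The integral term ∫_2^20 x·e^(−x/42) dx = 144.600.
½[f(2) + f(20)] = ½[1.90699 + 12.4229] = 7.16495.
Running total after boundary: 151.765.
k=1: B_{2}/(2)! × [f^{(1)}(20) − f^{(1)}(2)] = 1/12 × (0.325362 − 0.908092) = -0.0485609.
Partial sum through k=1: 151.717.
k=2: B_{4}/(4)! × [f^{(3)}(20) − f^{(3)}(2)] = −1/720 × (0.000888692 − 0.00159585) = 9.82170e-07.

S_2 ≈ 151.717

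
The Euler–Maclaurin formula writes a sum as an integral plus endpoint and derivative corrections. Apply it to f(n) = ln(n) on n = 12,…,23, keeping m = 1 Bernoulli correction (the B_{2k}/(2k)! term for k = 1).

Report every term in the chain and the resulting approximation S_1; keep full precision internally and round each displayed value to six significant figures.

S_1 ≈ 34.1044

Integral: ∫_12^23 ln(x) dx = 31.2975.
Endpoint term: (f(12) + f(23))/2 = (2.48491 + 3.13549)/2 = 2.81020.
Running total after boundary: 34.1077.
k=1: B_{2}/(2)! × [f^{(1)}(23) − f^{(1)}(12)] = 1/12 × (0.0434783 − 0.0833333) = -0.00332126.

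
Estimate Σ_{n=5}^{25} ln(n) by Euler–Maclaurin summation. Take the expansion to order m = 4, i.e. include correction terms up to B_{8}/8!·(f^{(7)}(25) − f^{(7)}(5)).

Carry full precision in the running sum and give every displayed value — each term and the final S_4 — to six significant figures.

S_4 ≈ 54.8256

∫_5^25 ln(x) dx evaluates to 52.4247.
Endpoint term: (f(5) + f(25))/2 = (1.60944 + 3.21888)/2 = 2.41416.
So far: 54.8389.
Order-1 term: 1/12 · (0.0400000 − 0.200000) = -0.0133333.
After k=1: 54.8255.
Order-2 term: −1/720 · (0.000128000 − 0.0160000) = 2.20444e-05.
After k=2: 54.8256.
Order-3 term: 1/30240 · (2.45760e-06 − 0.00768000) = -2.53887e-07.
After k=3: 54.8256.
Order-4 term: −1/1209600 · (1.17965e-07 − 0.00921600) = 7.61895e-09.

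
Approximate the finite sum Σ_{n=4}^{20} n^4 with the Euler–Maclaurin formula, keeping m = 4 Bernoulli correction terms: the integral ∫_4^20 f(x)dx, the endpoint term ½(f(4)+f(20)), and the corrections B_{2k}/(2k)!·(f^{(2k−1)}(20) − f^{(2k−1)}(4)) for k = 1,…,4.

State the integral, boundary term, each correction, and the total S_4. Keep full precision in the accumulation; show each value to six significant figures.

∫_4^20 x^4 dx evaluates to 639795.
Endpoint term: (f(4) + f(20))/2 = (256.000 + 160000)/2 = 80128.0.
So far: 719923.
Correction k=1: B_{2}/2! · (f^{(1)}(20) − f^{(1)}(4)) = 1/12 · (32000.0 − 256.000) = 2645.33.
After k=1: 722569.
Correction k=2: B_{4}/4! · (f^{(3)}(20) − f^{(3)}(4)) = −1/720 · (480.000 − 96.0000) = -0.533333.
After k=2: 722568.
Correction k=3: B_{6}/6! · (f^{(5)}(20) − f^{(5)}(4)) = 1/30240 · (0.00000 − 0.00000) = 0.00000.
After k=3: 722568.
Correction k=4: B_{8}/8! · (f^{(7)}(20) − f^{(7)}(4)) = −1/1209600 · (0.00000 − 0.00000) = 0.00000.

S_4 ≈ 722568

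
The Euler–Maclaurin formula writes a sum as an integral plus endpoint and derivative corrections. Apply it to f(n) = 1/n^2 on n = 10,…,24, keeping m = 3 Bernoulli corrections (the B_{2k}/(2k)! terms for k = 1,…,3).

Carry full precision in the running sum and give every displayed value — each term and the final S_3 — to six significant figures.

S_3 ≈ 0.0643557

∫_10^24 1/x^2 dx evaluates to 0.0583333.
Endpoint term: (f(10) + f(24))/2 = (0.0100000 + 0.00173611)/2 = 0.00586806.
Integral + boundary = 0.0642014.
Order-1 term: 1/12 · (-0.000144676 − (-0.00200000)) = 0.000154610.
Running total after k=1: 0.0643560.
Order-2 term: −1/720 · (-3.01408e-06 − (-0.000240000)) = -3.29147e-07.
Running total after k=2: 0.0643557.
Order-3 term: 1/30240 · (-1.56983e-07 − (-7.20000e-05)) = 2.37576e-09.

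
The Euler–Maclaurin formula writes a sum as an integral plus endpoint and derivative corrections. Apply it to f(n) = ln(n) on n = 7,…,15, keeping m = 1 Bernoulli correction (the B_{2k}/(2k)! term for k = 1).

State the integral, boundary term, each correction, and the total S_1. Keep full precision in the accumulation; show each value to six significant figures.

S_1 ≈ 21.3200

∫_7^15 ln(x) dx evaluates to 18.9994.
Endpoint term: (f(7) + f(15))/2 = (1.94591 + 2.70805)/2 = 2.32698.
Running total after boundary: 21.3264.
Correction k=1: B_{2}/2! · (f^{(1)}(15) − f^{(1)}(7)) = 1/12 · (0.0666667 − 0.142857) = -0.00634921.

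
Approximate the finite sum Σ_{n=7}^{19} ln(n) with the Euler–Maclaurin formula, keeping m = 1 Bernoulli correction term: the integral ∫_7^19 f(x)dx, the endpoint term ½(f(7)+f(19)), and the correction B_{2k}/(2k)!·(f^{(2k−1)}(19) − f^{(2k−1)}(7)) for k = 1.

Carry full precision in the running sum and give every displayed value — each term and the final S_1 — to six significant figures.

Integral: ∫_7^19 ln(x) dx = 30.3230.
Boundary: ½(f(7) + f(19)) = ½(1.94591 + 2.94444) = 2.44517.
Integral + boundary = 32.7681.
Correction k=1: B_{2}/2! · (f^{(1)}(19) − f^{(1)}(7)) = 1/12 · (0.0526316 − 0.142857) = -0.00751880.

S_1 ≈ 32.7606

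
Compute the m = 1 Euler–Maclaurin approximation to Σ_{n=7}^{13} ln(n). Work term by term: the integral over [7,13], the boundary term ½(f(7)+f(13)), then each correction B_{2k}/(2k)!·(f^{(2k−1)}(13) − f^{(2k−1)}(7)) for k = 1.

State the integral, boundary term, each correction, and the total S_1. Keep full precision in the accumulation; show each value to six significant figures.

S_1 ≈ 15.9729

The integral term ∫_7^13 ln(x) dx = 13.7230.
Boundary: ½(f(7) + f(13)) = ½(1.94591 + 2.56495) = 2.25543.
Integral + boundary = 15.9784.
k=1: B_{2}/(2)! × [f^{(1)}(13) − f^{(1)}(7)] = 1/12 × (0.0769231 − 0.142857) = -0.00549451.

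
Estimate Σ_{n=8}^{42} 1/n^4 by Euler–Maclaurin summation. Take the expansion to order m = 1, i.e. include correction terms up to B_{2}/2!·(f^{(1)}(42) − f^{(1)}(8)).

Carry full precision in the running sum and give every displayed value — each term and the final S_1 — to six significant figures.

∫_8^42 1/x^4 dx evaluates to 0.000646543.
Endpoint term: (f(8) + f(42))/2 = (0.000244141 + 3.21368e-07)/2 = 0.000122231.
So far: 0.000768774.
Correction k=1: B_{2}/2! · (f^{(1)}(42) − f^{(1)}(8)) = 1/12 · (-3.06065e-08 − (-0.000122070)) = 1.01700e-05.

S_1 ≈ 0.000778943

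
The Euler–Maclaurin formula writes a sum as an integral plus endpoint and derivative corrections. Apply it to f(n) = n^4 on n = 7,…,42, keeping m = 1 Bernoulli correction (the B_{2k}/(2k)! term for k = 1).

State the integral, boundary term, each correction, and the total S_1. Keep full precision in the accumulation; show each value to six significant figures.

S_1 ≈ 2.77165e+07

Integral: ∫_7^42 x^4 dx = 2.61349e+07.
Endpoint term: (f(7) + f(42))/2 = (2401.00 + 3.11170e+06)/2 = 1.55705e+06.
Running total after boundary: 2.76919e+07.
Correction k=1: B_{2}/2! · (f^{(1)}(42) − f^{(1)}(7)) = 1/12 · (296352 − 1372.00) = 24581.7.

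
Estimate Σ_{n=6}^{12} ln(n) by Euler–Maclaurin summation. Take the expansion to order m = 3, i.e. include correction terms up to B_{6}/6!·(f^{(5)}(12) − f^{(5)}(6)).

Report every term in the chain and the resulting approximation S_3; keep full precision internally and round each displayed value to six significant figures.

S_3 ≈ 15.1997

∫_6^12 ln(x) dx evaluates to 13.0683.
Endpoint term: (f(6) + f(12))/2 = (1.79176 + 2.48491)/2 = 2.13833.
Integral + boundary = 15.2067.
k=1: B_{2}/(2)! × [f^{(1)}(12) − f^{(1)}(6)] = 1/12 × (0.0833333 − 0.166667) = -0.00694444.
Partial sum through k=1: 15.1997.
k=2: B_{4}/(4)! × [f^{(3)}(12) − f^{(3)}(6)] = −1/720 × (0.00115741 − 0.00925926) = 1.12526e-05.
Partial sum through k=2: 15.1997.
k=3: B_{6}/(6)! × [f^{(5)}(12) − f^{(5)}(6)] = 1/30240 × (9.64506e-05 − 0.00308642) = -9.88746e-08.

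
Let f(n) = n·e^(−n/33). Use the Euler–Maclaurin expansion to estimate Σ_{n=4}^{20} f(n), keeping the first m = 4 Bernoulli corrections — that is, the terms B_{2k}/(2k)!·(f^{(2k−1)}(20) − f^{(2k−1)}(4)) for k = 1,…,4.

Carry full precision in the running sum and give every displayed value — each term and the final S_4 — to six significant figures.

Integral: ∫_4^20 x·e^(−x/33) dx = 127.546.
½[f(4) + f(20)] = ½[3.54338 + 10.9099] = 7.22665.
So far: 134.773.
k=1: B_{2}/(2)! × [f^{(1)}(20) − f^{(1)}(4)] = 1/12 × (0.214892 − 0.778471) = -0.0469649.
Partial sum through k=1: 134.726.
k=2: B_{4}/(4)! × [f^{(3)}(20) − f^{(3)}(4)] = −1/720 × (0.00119916 − 0.00234175) = 1.58693e-06.
Partial sum through k=2: 134.726.
k=3: B_{6}/(6)! × [f^{(5)}(20) − f^{(5)}(4)] = 1/30240 × (2.02111e-06 − 3.64430e-06) = -5.36771e-11.
Partial sum through k=3: 134.726.
k=4: B_{8}/(8)! × [f^{(7)}(20) − f^{(7)}(4)] = −1/1209600 × (2.70070e-09 − 4.71831e-09) = 1.66800e-15.

S_4 ≈ 134.726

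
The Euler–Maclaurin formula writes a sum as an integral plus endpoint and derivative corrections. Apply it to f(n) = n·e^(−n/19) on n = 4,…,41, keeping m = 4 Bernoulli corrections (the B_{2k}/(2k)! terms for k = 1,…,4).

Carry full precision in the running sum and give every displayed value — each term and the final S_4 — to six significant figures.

S_4 ≈ 226.216

The integral term ∫_4^41 x·e^(−x/19) dx = 222.291.
Boundary: ½(f(4) + f(41)) = ½(3.24063 + 4.73829) = 3.98946.
So far: 226.281.
Correction k=1: B_{2}/2! · (f^{(1)}(41) − f^{(1)}(4)) = 1/12 · (-0.133816 − 0.639598) = -0.0644512.
Partial sum through k=1: 226.216.
Correction k=2: B_{4}/4! · (f^{(3)}(41) − f^{(3)}(4)) = −1/720 · (0.000269586 − 0.00626015) = 8.32023e-06.
Partial sum through k=2: 226.216.
Correction k=3: B_{6}/6! · (f^{(5)}(41) − f^{(5)}(4)) = 1/30240 · (2.52037e-06 − 2.97744e-05) = -9.01258e-10.
Partial sum through k=3: 226.216.
Correction k=4: B_{8}/8! · (f^{(7)}(41) − f^{(7)}(4)) = −1/1209600 · (1.18946e-08 − 1.16919e-07) = 8.68255e-14.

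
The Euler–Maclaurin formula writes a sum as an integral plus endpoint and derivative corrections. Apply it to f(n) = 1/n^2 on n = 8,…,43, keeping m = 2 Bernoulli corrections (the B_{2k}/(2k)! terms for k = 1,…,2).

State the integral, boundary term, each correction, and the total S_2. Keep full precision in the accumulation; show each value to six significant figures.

S_2 ≈ 0.110150

Integral: ∫_8^43 1/x^2 dx = 0.101744.
½[f(8) + f(43)] = ½[0.0156250 + 0.000540833] = 0.00808292.
So far: 0.109827.
k=1: B_{2}/(2)! × [f^{(1)}(43) − f^{(1)}(8)] = 1/12 × (-2.51550e-05 − (-0.00390625)) = 0.000323425.
Partial sum through k=1: 0.110151.
k=2: B_{4}/(4)! × [f^{(3)}(43) − f^{(3)}(8)] = −1/720 × (-1.63256e-07 − (-0.000732422)) = -1.01703e-06.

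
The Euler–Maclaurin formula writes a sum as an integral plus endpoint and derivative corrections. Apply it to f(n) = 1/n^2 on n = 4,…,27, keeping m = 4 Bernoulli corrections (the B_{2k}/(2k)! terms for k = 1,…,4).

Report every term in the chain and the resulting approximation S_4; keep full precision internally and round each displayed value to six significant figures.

Integral: ∫_4^27 1/x^2 dx = 0.212963.
½[f(4) + f(27)] = ½[0.0625000 + 0.00137174] = 0.0319359.
Integral + boundary = 0.244899.
Order-1 term: 1/12 · (-0.000101611 − (-0.0312500)) = 0.00259570.
After k=1: 0.247495.
Order-2 term: −1/720 · (-1.67260e-06 − (-0.0234375)) = -3.25498e-05.
After k=2: 0.247462.
Order-3 term: 1/30240 · (-6.88313e-08 − (-0.0439453)) = 1.45322e-06.
After k=3: 0.247463.
Order-4 term: −1/1209600 · (-5.28745e-09 − (-0.153809)) = -1.27157e-07.

S_4 ≈ 0.247463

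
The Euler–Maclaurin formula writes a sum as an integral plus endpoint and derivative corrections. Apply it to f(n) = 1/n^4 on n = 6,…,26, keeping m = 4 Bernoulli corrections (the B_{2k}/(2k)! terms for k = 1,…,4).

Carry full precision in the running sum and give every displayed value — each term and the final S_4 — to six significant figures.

S_4 ≈ 0.00195341

The integral term ∫_6^26 1/x^4 dx = 0.00152424.
Endpoint term: (f(6) + f(26))/2 = (0.000771605 + 2.18830e-06)/2 = 0.000386897.
So far: 0.00191114.
k=1: B_{2}/(2)! × [f^{(1)}(26) − f^{(1)}(6)] = 1/12 × (-3.36661e-07 − (-0.000514403)) = 4.28389e-05.
Partial sum through k=1: 0.00195398.
k=2: B_{4}/(4)! × [f^{(3)}(26) − f^{(3)}(6)] = −1/720 × (-1.49406e-08 − (-0.000428669)) = -5.95353e-07.
Partial sum through k=2: 0.00195338.
k=3: B_{6}/(6)! × [f^{(5)}(26) − f^{(5)}(6)] = 1/30240 × (-1.23768e-09 − (-0.000666819)) = 2.20509e-08.
Partial sum through k=3: 0.00195341.
k=4: B_{8}/(8)! × [f^{(7)}(26) − f^{(7)}(6)] = −1/1209600 × (-1.64780e-10 − (-0.00166705)) = -1.37818e-09.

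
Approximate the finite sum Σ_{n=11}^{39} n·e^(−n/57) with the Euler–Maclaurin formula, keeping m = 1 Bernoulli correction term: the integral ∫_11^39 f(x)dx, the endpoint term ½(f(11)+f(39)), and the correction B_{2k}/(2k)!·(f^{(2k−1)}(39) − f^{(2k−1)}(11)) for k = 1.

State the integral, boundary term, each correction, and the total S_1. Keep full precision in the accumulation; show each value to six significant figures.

Integral: ∫_11^39 x·e^(−x/57) dx = 435.188.
Endpoint term: (f(11) + f(39))/2 = (9.06946 + 19.6750)/2 = 14.3723.
Running total after boundary: 449.560.
Correction k=1: B_{2}/2! · (f^{(1)}(39) − f^{(1)}(11)) = 1/12 · (0.159312 − 0.665383) = -0.0421726.

S_1 ≈ 449.518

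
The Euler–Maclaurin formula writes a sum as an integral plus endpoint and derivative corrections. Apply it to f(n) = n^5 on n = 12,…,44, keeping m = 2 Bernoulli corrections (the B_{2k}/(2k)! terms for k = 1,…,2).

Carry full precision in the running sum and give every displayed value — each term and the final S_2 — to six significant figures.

S_2 ≈ 1.29302e+09

Integral: ∫_12^44 x^5 dx = 1.20889e+09.
Endpoint term: (f(12) + f(44))/2 = (248832 + 1.64916e+08)/2 = 8.25825e+07.
Running total after boundary: 1.29147e+09.
Correction k=1: B_{2}/2! · (f^{(1)}(44) − f^{(1)}(12)) = 1/12 · (1.87405e+07 − 103680) = 1.55307e+06.
After k=1: 1.29302e+09.
Correction k=2: B_{4}/4! · (f^{(3)}(44) − f^{(3)}(12)) = −1/720 · (116160 − 8640.00) = -149.333.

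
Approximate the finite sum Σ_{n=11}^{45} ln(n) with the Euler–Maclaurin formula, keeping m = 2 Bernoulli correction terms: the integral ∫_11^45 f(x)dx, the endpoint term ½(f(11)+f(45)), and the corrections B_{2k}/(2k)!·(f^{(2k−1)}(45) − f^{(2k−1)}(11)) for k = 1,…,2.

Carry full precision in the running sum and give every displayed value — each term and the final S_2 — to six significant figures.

S_2 ≈ 114.020

Integral: ∫_11^45 ln(x) dx = 110.923.
½[f(11) + f(45)] = ½[2.39790 + 3.80666] = 3.10228.
Integral + boundary = 114.025.
k=1: B_{2}/(2)! × [f^{(1)}(45) − f^{(1)}(11)] = 1/12 × (0.0222222 − 0.0909091) = -0.00572391.
Running total after k=1: 114.020.
k=2: B_{4}/(4)! × [f^{(3)}(45) − f^{(3)}(11)] = −1/720 × (2.19479e-05 − 0.00150263) = 2.05650e-06.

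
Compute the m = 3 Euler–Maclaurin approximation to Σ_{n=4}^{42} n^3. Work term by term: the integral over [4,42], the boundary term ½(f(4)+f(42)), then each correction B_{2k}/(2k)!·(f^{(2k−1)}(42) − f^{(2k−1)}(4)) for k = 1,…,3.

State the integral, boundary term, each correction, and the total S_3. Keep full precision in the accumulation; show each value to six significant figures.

∫_4^42 x^3 dx evaluates to 777860.
½[f(4) + f(42)] = ½[64.0000 + 74088.0] = 37076.0.
So far: 814936.
Correction k=1: B_{2}/2! · (f^{(1)}(42) − f^{(1)}(4)) = 1/12 · (5292.00 − 48.0000) = 437.000.
Running total after k=1: 815373.
Correction k=2: B_{4}/4! · (f^{(3)}(42) − f^{(3)}(4)) = −1/720 · (6.00000 − 6.00000) = 0.00000.
Running total after k=2: 815373.
Correction k=3: B_{6}/6! · (f^{(5)}(42) − f^{(5)}(4)) = 1/30240 · (0.00000 − 0.00000) = 0.00000.

S_3 ≈ 815373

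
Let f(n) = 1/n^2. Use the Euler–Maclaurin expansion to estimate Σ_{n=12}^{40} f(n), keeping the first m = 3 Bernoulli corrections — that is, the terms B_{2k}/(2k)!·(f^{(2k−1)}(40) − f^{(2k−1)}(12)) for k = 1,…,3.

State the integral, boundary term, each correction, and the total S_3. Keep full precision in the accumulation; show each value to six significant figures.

The integral term ∫_12^40 1/x^2 dx = 0.0583333.
Boundary: ½(f(12) + f(40)) = ½(0.00694444 + 0.000625000) = 0.00378472.
So far: 0.0621181.
Order-1 term: 1/12 · (-3.12500e-05 − (-0.00115741)) = 9.38465e-05.
Partial sum through k=1: 0.0622119.
Order-2 term: −1/720 · (-2.34375e-07 − (-9.64506e-05)) = -1.33634e-07.
Partial sum through k=2: 0.0622118.
Order-3 term: 1/30240 · (-4.39453e-09 − (-2.00939e-05)) = 6.64335e-10.

S_3 ≈ 0.0622118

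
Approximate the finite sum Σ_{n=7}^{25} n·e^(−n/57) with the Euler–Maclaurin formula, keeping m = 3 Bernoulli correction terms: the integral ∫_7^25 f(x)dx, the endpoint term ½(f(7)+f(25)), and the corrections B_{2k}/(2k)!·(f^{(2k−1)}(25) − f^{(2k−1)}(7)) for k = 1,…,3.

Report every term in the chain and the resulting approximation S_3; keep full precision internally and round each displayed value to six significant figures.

Integral: ∫_7^25 x·e^(−x/57) dx = 211.962.
Endpoint term: (f(7) + f(25))/2 = (6.19104 + 16.1235)/2 = 11.1573.
Integral + boundary = 223.120.
k=1: B_{2}/(2)! × [f^{(1)}(25) − f^{(1)}(7)] = 1/12 × (0.362072 − 0.775820) = -0.0344790.
After k=1: 223.085.
k=2: B_{4}/(4)! × [f^{(3)}(25) − f^{(3)}(7)] = −1/720 × (0.000508450 − 0.000783222) = 3.81628e-07.
After k=2: 223.085.
k=3: B_{6}/(6)! × [f^{(5)}(25) − f^{(5)}(7)] = 1/30240 × (2.78688e-07 − 4.08636e-07) = -4.29719e-12.

S_3 ≈ 223.085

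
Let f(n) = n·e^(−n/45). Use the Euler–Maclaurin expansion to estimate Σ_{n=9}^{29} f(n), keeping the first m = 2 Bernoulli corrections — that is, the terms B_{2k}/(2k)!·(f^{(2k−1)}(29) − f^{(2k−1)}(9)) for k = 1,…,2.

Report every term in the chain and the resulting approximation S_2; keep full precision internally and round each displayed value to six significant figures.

∫_9^29 x·e^(−x/45) dx evaluates to 241.419.
½[f(9) + f(29)] = ½[7.36858 + 15.2237] = 11.2961.
Integral + boundary = 252.715.
Correction k=1: B_{2}/2! · (f^{(1)}(29) − f^{(1)}(9)) = 1/12 · (0.186650 − 0.654985) = -0.0390279.
Partial sum through k=1: 252.676.
Correction k=2: B_{4}/4! · (f^{(3)}(29) − f^{(3)}(9)) = −1/720 · (0.000610646 − 0.00113207) = 7.24203e-07.

S_2 ≈ 252.676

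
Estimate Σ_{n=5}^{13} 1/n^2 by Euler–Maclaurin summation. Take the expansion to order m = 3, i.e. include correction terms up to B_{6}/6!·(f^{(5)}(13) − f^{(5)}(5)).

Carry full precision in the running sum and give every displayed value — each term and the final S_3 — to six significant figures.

S_3 ≈ 0.147283

∫_5^13 1/x^2 dx evaluates to 0.123077.
½[f(5) + f(13)] = ½[0.0400000 + 0.00591716] = 0.0229586.
So far: 0.146036.
Order-1 term: 1/12 · (-0.000910332 − (-0.0160000)) = 0.00125747.
Running total after k=1: 0.147293.
Order-2 term: −1/720 · (-6.46390e-05 − (-0.00768000)) = -1.05769e-05.
Running total after k=2: 0.147282.
Order-3 term: 1/30240 · (-1.14744e-05 − (-0.00921600)) = 3.04382e-07.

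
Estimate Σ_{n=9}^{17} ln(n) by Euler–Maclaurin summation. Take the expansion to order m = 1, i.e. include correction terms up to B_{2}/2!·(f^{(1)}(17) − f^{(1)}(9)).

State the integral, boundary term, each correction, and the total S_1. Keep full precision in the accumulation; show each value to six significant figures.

S_1 ≈ 22.9005

∫_9^17 ln(x) dx evaluates to 20.3896.
½[f(9) + f(17)] = ½[2.19722 + 2.83321] = 2.51522.
So far: 22.9048.
Correction k=1: B_{2}/2! · (f^{(1)}(17) − f^{(1)}(9)) = 1/12 · (0.0588235 − 0.111111) = -0.00435730.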